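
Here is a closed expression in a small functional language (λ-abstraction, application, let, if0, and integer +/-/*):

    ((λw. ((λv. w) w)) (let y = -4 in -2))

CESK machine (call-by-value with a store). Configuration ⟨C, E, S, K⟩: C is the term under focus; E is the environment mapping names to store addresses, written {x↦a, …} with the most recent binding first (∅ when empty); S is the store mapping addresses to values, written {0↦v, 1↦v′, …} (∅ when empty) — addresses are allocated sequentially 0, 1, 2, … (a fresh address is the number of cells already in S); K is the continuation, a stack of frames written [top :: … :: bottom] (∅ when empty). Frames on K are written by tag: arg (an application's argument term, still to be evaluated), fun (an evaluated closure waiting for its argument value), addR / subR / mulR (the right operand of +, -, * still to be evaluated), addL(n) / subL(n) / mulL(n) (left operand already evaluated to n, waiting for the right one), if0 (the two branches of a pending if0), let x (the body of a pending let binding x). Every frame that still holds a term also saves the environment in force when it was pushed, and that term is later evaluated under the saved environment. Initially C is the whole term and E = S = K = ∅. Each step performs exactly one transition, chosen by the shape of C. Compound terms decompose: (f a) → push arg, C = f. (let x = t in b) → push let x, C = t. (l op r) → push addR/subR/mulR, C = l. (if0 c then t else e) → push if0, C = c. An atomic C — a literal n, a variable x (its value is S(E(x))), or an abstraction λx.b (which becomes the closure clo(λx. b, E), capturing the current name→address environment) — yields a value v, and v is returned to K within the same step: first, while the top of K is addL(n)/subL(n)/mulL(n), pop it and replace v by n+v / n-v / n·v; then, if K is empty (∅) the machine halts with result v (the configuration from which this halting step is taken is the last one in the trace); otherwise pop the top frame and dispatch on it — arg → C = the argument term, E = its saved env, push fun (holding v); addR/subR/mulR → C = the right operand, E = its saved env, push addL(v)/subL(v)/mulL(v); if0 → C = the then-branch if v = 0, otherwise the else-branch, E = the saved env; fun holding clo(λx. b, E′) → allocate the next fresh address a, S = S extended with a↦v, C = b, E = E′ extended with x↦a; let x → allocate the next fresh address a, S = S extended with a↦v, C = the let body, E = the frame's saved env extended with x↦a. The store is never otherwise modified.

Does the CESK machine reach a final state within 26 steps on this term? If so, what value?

0. ⟨C=((λw. ((λv. w) w)) (let y = -4 in -2)); E=∅; S=∅; K=∅⟩
1. ⟨C=(λw. ((λv. w) w)); E=∅; S=∅; K=[arg]⟩
2. ⟨C=(let y = -4 in -2); E=∅; S=∅; K=[fun]⟩
3. ⟨C=-4; E=∅; S=∅; K=[let y :: fun]⟩
4. ⟨C=-2; E={y↦0}; S={0↦-4}; K=[fun]⟩
5. ⟨C=((λv. w) w); E={w↦1}; S={0↦-4, 1↦-2}; K=∅⟩
6. ⟨C=(λv. w); E={w↦1}; S={0↦-4, 1↦-2}; K=[arg]⟩
7. ⟨C=w; E={w↦1}; S={0↦-4, 1↦-2}; K=[fun]⟩
8. ⟨C=w; E={v↦2, w↦1}; S={0↦-4, 1↦-2, 2↦-2}; K=∅⟩
→ final value -2

Answer: -2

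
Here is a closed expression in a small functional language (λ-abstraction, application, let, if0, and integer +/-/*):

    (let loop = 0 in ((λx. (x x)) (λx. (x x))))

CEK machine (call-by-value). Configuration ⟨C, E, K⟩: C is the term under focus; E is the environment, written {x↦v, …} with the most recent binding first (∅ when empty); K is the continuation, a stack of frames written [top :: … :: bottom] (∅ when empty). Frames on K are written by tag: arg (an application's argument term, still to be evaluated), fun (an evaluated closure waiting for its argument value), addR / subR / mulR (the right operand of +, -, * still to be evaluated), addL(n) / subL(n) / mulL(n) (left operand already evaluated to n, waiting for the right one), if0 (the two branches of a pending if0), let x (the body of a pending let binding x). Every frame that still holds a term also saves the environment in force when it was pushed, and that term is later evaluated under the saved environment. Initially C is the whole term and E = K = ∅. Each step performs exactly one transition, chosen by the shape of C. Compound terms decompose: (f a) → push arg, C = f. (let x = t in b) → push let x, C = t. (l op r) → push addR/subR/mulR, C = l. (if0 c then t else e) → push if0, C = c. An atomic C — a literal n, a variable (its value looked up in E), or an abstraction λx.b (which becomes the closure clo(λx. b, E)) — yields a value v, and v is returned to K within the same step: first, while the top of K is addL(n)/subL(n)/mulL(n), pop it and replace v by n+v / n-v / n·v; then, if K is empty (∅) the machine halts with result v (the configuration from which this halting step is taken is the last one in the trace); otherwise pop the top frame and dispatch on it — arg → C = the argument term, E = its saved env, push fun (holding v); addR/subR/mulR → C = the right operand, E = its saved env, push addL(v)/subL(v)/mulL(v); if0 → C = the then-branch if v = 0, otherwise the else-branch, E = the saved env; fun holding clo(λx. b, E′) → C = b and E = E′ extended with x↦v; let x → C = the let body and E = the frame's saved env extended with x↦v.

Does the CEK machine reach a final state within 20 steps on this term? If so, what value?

step 0: <C=(let loop = 0 in ((λx. (x x)) (λx. (x x)))), E=∅, K=∅>
step 1: <C=0, E=∅, K=[let loop]>
step 2: <C=((λx. (x x)) (λx. (x x))), E={loop↦0}, K=∅>
step 3: <C=(λx. (x x)), E={loop↦0}, K=[arg]>
step 4: <C=(λx. (x x)), E={loop↦0}, K=[fun]>
step 5: <C=(x x), E={x↦clo(λx. (x x), {loop↦0}), loop↦0}, K=∅>
step 6: <C=x, E={x↦clo(λx. (x x), {loop↦0}), loop↦0}, K=[arg]>
step 7: <C=x, E={x↦clo(λx. (x x), {loop↦0}), loop↦0}, K=[fun]>
… configuration repeats with period 3 (steps 5–7 recur indefinitely) …

Answer: DIVERGES (no final state within 20 steps)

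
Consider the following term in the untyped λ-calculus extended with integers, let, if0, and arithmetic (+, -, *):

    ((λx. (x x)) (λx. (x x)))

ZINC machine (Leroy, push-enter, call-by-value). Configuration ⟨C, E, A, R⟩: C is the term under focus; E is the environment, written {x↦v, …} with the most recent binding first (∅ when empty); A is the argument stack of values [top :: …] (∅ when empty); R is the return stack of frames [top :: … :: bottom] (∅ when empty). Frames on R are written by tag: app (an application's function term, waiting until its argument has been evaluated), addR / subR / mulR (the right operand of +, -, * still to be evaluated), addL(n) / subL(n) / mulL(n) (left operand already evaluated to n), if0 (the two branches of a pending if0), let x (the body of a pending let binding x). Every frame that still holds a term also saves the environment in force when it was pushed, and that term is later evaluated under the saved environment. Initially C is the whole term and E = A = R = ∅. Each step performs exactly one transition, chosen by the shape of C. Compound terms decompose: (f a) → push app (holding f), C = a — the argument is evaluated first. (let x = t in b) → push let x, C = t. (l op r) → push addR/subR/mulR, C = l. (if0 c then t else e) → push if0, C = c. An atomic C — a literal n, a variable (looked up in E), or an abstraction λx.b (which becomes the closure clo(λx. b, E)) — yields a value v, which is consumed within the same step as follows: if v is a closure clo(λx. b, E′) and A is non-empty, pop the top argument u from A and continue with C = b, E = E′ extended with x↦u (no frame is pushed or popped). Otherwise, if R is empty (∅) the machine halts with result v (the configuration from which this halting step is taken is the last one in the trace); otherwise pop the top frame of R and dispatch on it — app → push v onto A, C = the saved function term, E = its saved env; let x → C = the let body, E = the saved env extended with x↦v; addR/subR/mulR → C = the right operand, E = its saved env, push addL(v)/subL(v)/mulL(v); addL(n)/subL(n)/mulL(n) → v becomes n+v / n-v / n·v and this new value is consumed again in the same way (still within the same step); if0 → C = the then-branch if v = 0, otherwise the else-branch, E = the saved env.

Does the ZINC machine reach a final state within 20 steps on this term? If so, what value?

step 0: ⟨C=((λx. (x x)) (λx. (x x))); E=∅; A=∅; R=∅⟩
step 1: ⟨C=(λx. (x x)); E=∅; A=∅; R=[app]⟩
step 2: ⟨C=(λx. (x x)); E=∅; A=[clo(λx. (x x), ∅)]; R=∅⟩
step 3: ⟨C=(x x); E={x↦clo(λx. (x x), ∅)}; A=∅; R=∅⟩
step 4: ⟨C=x; E={x↦clo(λx. (x x), ∅)}; A=∅; R=[app]⟩
step 5: ⟨C=x; E={x↦clo(λx. (x x), ∅)}; A=[clo(λx. (x x), ∅)]; R=∅⟩
… configuration repeats with period 3 (steps 3–5 recur indefinitely) …

Answer: DIVERGES (no final state within 20 steps)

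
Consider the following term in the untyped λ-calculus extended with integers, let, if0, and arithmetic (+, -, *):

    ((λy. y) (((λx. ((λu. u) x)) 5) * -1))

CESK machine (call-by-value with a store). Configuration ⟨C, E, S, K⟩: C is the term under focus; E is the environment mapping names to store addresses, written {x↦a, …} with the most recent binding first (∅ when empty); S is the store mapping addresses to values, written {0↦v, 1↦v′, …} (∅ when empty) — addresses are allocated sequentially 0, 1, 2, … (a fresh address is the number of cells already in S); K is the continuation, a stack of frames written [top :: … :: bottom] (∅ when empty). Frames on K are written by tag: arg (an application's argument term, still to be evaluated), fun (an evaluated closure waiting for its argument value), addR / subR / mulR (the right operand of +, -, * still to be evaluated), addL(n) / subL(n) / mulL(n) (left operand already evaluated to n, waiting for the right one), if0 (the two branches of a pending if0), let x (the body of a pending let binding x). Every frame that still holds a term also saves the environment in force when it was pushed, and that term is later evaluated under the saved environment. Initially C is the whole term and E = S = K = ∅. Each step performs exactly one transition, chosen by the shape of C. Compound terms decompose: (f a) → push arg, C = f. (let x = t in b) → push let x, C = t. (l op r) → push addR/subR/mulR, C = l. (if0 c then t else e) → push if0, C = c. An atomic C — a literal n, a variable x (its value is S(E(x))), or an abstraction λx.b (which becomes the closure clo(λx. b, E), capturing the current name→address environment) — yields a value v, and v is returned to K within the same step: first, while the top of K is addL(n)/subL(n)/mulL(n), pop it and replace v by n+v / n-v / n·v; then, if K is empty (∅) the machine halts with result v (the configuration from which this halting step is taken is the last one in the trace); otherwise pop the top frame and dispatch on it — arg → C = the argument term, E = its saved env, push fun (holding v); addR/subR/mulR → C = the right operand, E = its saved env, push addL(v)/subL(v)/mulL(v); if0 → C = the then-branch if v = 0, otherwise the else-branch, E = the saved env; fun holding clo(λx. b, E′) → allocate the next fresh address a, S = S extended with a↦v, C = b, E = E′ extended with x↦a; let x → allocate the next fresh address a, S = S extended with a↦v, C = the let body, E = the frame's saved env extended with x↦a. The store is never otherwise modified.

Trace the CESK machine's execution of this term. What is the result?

step 0: ⟨C=((λy. y) (((λx. ((λu. u) x)) 5) * -1)); E=∅; S=∅; K=∅⟩
step 1: ⟨C=(λy. y); E=∅; S=∅; K=[arg]⟩
step 2: ⟨C=(((λx. ((λu. u) x)) 5) * -1); E=∅; S=∅; K=[fun]⟩
step 3: ⟨C=((λx. ((λu. u) x)) 5); E=∅; S=∅; K=[mulR :: fun]⟩
step 4: ⟨C=(λx. ((λu. u) x)); E=∅; S=∅; K=[arg :: mulR :: fun]⟩
step 5: ⟨C=5; E=∅; S=∅; K=[fun :: mulR :: fun]⟩
step 6: ⟨C=((λu. u) x); E={x↦0}; S={0↦5}; K=[mulR :: fun]⟩
step 7: ⟨C=(λu. u); E={x↦0}; S={0↦5}; K=[arg :: mulR :: fun]⟩
step 8: ⟨C=x; E={x↦0}; S={0↦5}; K=[fun :: mulR :: fun]⟩
step 9: ⟨C=u; E={u↦1, x↦0}; S={0↦5, 1↦5}; K=[mulR :: fun]⟩
step 10: ⟨C=-1; E=∅; S={0↦5, 1↦5}; K=[mulL(5) :: fun]⟩
step 11: ⟨C=y; E={y↦2}; S={0↦5, 1↦5, 2↦-5}; K=∅⟩
→ final value -5

Answer: -5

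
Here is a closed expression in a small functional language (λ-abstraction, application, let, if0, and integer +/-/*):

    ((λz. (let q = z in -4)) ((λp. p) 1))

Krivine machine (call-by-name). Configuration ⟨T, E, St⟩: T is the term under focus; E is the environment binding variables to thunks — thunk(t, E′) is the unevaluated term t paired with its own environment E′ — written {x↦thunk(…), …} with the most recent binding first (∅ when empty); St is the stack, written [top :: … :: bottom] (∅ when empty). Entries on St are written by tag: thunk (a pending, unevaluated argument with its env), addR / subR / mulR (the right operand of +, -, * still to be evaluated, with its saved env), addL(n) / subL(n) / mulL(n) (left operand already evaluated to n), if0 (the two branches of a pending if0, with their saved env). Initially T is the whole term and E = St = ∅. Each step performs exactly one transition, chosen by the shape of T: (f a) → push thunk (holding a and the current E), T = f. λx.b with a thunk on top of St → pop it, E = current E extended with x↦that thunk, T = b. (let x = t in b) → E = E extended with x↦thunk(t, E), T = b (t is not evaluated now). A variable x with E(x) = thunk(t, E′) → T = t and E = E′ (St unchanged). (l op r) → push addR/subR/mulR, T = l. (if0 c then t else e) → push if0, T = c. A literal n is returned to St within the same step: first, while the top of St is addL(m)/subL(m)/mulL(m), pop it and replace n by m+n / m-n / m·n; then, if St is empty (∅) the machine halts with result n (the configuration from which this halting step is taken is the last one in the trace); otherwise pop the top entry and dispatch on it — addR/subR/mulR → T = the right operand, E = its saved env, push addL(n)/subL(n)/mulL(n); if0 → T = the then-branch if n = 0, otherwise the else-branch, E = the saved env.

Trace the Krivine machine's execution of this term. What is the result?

0. <T=((λz. (let q = z in -4)) ((λp. p) 1)), E=∅, St=∅>
1. <T=(λz. (let q = z in -4)), E=∅, St=[thunk]>
2. <T=(let q = z in -4), E={z↦thunk(((λp. p) 1), ∅)}, St=∅>
3. <T=-4, E={q↦thunk(z, {z↦thunk(((λp. p) 1), ∅)}), z↦thunk(((λp. p) 1), ∅)}, St=∅>
→ final value -4

Answer: -4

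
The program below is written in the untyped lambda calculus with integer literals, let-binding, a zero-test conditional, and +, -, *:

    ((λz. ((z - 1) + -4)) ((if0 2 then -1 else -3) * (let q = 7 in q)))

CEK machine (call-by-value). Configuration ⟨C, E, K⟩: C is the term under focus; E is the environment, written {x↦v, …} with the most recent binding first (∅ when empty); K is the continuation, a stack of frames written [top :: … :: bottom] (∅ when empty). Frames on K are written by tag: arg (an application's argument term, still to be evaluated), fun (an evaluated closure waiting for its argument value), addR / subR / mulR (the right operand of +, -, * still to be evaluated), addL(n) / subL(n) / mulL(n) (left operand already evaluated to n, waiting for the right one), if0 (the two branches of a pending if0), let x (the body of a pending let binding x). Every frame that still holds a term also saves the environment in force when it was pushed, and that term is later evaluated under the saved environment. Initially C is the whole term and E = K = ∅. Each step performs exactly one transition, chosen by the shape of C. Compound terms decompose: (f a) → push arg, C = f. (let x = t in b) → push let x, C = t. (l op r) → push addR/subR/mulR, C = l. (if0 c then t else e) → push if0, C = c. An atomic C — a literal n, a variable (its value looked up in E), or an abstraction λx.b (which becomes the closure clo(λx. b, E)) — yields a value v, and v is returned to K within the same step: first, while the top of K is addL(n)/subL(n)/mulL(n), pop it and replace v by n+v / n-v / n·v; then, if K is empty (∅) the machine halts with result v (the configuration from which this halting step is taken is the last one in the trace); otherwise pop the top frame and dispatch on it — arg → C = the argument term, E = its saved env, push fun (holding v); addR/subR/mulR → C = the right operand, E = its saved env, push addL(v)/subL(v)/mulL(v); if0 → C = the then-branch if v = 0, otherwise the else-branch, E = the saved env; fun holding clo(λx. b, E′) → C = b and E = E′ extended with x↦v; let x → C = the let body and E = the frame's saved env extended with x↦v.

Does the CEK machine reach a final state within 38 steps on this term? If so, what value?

Answer: -26

Machine steps:
[0] <C=((λz. ((z - 1) + -4)) ((if0 2 then -1 else -3) * (let q = 7 in q))), E=∅, K=∅>
[1] <C=(λz. ((z - 1) + -4)), E=∅, K=[arg]>
[2] <C=((if0 2 then -1 else -3) * (let q = 7 in q)), E=∅, K=[fun]>
[3] <C=(if0 2 then -1 else -3), E=∅, K=[mulR :: fun]>
[4] <C=2, E=∅, K=[if0 :: mulR :: fun]>
[5] <C=-3, E=∅, K=[mulR :: fun]>
[6] <C=(let q = 7 in q), E=∅, K=[mulL(-3) :: fun]>
[7] <C=7, E=∅, K=[let q :: mulL(-3) :: fun]>
[8] <C=q, E={q↦7}, K=[mulL(-3) :: fun]>
[9] <C=((z - 1) + -4), E={z↦-21}, K=∅>
[10] <C=(z - 1), E={z↦-21}, K=[addR]>
[11] <C=z, E={z↦-21}, K=[subR :: addR]>
[12] <C=1, E={z↦-21}, K=[subL(-21) :: addR]>
[13] <C=-4, E={z↦-21}, K=[addL(-22)]>
→ final value -26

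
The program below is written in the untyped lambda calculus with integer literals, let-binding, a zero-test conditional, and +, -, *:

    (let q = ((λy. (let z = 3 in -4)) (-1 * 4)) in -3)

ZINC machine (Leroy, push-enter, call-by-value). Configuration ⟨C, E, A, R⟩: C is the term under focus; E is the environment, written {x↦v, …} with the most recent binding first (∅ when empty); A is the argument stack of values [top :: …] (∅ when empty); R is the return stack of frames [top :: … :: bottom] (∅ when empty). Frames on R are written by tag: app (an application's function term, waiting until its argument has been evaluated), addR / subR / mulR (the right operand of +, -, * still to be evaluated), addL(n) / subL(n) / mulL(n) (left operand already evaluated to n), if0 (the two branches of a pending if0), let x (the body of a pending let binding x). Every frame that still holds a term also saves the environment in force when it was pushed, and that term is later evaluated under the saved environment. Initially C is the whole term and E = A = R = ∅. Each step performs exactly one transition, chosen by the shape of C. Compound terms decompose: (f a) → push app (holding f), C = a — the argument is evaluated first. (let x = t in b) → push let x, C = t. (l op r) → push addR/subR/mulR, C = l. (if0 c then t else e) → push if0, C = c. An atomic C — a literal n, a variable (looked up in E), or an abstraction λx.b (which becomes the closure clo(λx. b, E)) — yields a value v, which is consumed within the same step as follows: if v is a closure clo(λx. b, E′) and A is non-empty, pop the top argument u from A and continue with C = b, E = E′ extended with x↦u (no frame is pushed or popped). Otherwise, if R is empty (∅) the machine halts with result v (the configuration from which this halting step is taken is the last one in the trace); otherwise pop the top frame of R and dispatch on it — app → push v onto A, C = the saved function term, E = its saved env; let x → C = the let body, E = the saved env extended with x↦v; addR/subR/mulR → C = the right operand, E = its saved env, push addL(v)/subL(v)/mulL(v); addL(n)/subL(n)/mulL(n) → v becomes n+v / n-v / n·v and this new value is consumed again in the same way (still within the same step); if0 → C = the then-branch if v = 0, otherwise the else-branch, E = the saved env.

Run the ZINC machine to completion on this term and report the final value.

t=0: ⟨C=(let q = ((λy. (let z = 3 in -4)) (-1 * 4)) in -3); E=∅; A=∅; R=∅⟩
t=1: ⟨C=((λy. (let z = 3 in -4)) (-1 * 4)); E=∅; A=∅; R=[let q]⟩
t=2: ⟨C=(-1 * 4); E=∅; A=∅; R=[app :: let q]⟩
t=3: ⟨C=-1; E=∅; A=∅; R=[mulR :: app :: let q]⟩
t=4: ⟨C=4; E=∅; A=∅; R=[mulL(-1) :: app :: let q]⟩
t=5: ⟨C=(λy. (let z = 3 in -4)); E=∅; A=[-4]; R=[let q]⟩
t=6: ⟨C=(let z = 3 in -4); E={y↦-4}; A=∅; R=[let q]⟩
t=7: ⟨C=3; E={y↦-4}; A=∅; R=[let z :: let q]⟩
t=8: ⟨C=-4; E={z↦3, y↦-4}; A=∅; R=[let q]⟩
t=9: ⟨C=-3; E={q↦-4}; A=∅; R=∅⟩
→ final value -3

Answer: -3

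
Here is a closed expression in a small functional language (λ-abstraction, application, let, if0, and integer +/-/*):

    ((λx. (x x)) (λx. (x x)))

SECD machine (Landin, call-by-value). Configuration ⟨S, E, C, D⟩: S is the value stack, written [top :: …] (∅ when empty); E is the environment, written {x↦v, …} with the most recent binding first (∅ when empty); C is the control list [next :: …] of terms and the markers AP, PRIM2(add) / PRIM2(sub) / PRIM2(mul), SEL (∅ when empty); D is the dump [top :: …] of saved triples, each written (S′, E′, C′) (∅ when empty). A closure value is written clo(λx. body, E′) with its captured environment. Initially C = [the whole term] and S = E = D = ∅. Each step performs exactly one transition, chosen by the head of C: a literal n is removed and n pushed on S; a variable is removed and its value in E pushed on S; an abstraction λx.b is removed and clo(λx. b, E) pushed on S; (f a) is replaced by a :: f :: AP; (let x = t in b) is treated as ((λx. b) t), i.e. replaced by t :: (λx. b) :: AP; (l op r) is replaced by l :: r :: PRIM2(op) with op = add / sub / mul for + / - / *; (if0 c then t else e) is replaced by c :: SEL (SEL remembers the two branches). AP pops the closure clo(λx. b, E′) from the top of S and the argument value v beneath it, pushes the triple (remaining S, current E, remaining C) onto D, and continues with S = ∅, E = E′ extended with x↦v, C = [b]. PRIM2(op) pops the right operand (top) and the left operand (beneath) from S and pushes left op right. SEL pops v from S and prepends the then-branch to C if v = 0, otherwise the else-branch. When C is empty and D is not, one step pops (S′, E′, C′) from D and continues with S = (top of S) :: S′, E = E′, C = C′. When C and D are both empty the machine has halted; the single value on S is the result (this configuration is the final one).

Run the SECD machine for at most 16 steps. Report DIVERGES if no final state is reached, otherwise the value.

[0] [S=∅ | E=∅ | C=[((λx. (x x)) (λx. (x x)))] | D=∅]
[1] [S=∅ | E=∅ | C=[(λx. (x x)) :: (λx. (x x)) :: AP] | D=∅]
[2] [S=[clo(λx. (x x), ∅)] | E=∅ | C=[(λx. (x x)) :: AP] | D=∅]
[3] [S=[clo(λx. (x x), ∅) :: clo(λx. (x x), ∅)] | E=∅ | C=[AP] | D=∅]
[4] [S=∅ | E={x↦clo(λx. (x x), ∅)} | C=[(x x)] | D=[(∅, ∅, ∅)]]
[5] [S=∅ | E={x↦clo(λx. (x x), ∅)} | C=[x :: x :: AP] | D=[(∅, ∅, ∅)]]
[6] [S=[clo(λx. (x x), ∅)] | E={x↦clo(λx. (x x), ∅)} | C=[x :: AP] | D=[(∅, ∅, ∅)]]
[7] [S=[clo(λx. (x x), ∅) :: clo(λx. (x x), ∅)] | E={x↦clo(λx. (x x), ∅)} | C=[AP] | D=[(∅, ∅, ∅)]]
[8] [S=∅ | E={x↦clo(λx. (x x), ∅)} | C=[(x x)] | D=[(∅, {x↦clo(λx. (x x), ∅)}, ∅) :: (∅, ∅, ∅)]]
[9] [S=∅ | E={x↦clo(λx. (x x), ∅)} | C=[x :: x :: AP] | D=[(∅, {x↦clo(λx. (x x), ∅)}, ∅) :: (∅, ∅, ∅)]]
[10] [S=[clo(λx. (x x), ∅)] | E={x↦clo(λx. (x x), ∅)} | C=[x :: AP] | D=[(∅, {x↦clo(λx. (x x), ∅)}, ∅) :: (∅, ∅, ∅)]]
[11] [S=[clo(λx. (x x), ∅) :: clo(λx. (x x), ∅)] | E={x↦clo(λx. (x x), ∅)} | C=[AP] | D=[(∅, {x↦clo(λx. (x x), ∅)}, ∅) :: (∅, ∅, ∅)]]
[12] [S=∅ | E={x↦clo(λx. (x x), ∅)} | C=[(x x)] | D=[(∅, {x↦clo(λx. (x x), ∅)}, ∅) :: (∅, {x↦clo(λx. (x x), ∅)}, ∅) :: (∅, ∅, ∅)]]
[13] [S=∅ | E={x↦clo(λx. (x x), ∅)} | C=[x :: x :: AP] | D=[(∅, {x↦clo(λx. (x x), ∅)}, ∅) :: (∅, {x↦clo(λx. (x x), ∅)}, ∅) :: (∅, ∅, ∅)]]
[14] [S=[clo(λx. (x x), ∅)] | E={x↦clo(λx. (x x), ∅)} | C=[x :: AP] | D=[(∅, {x↦clo(λx. (x x), ∅)}, ∅) :: (∅, {x↦clo(λx. (x x), ∅)}, ∅) :: (∅, ∅, ∅)]]
[15] [S=[clo(λx. (x x), ∅) :: clo(λx. (x x), ∅)] | E={x↦clo(λx. (x x), ∅)} | C=[AP] | D=[(∅, {x↦clo(λx. (x x), ∅)}, ∅) :: (∅, {x↦clo(λx. (x x), ∅)}, ∅) :: (∅, ∅, ∅)]]
[16] [S=∅ | E={x↦clo(λx. (x x), ∅)} | C=[(x x)] | D=[(∅, {x↦clo(λx. (x x), ∅)}, ∅) :: (∅, {x↦clo(λx. (x x), ∅)}, ∅) :: (∅, {x↦clo(λx. (x x), ∅)}, ∅) :: (∅, ∅, ∅)]]
→ 16 transitions taken and the configuration is still not final: no result within 16 steps

Answer: DIVERGES (no final state within 16 steps)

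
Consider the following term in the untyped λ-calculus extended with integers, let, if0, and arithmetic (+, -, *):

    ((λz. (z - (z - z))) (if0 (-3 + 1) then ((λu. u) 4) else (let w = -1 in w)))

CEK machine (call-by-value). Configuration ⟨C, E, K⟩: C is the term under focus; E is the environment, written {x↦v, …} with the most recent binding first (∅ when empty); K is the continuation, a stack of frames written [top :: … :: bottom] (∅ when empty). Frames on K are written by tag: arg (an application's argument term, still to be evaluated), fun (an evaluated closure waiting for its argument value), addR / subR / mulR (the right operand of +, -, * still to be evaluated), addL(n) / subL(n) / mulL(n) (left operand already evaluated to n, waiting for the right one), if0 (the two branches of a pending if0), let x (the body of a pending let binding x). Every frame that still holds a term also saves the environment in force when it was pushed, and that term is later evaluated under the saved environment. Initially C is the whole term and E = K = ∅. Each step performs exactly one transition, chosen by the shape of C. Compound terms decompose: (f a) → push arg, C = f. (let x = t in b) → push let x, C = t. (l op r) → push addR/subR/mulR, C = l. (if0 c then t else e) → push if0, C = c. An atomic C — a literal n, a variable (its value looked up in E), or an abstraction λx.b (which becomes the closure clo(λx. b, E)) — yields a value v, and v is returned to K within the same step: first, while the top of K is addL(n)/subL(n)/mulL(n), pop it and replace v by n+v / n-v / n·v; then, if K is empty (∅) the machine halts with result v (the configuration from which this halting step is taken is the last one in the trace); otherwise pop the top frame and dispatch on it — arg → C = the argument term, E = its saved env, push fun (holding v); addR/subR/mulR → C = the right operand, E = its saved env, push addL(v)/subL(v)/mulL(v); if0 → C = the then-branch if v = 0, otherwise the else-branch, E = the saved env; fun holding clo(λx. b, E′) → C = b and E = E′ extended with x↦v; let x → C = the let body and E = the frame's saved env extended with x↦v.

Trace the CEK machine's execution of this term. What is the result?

t=0: <C=((λz. (z - (z - z))) (if0 (-3 + 1) then ((λu. u) 4) else (let w = -1 in w))), E=∅, K=∅>
t=1: <C=(λz. (z - (z - z))), E=∅, K=[arg]>
t=2: <C=(if0 (-3 + 1) then ((λu. u) 4) else (let w = -1 in w)), E=∅, K=[fun]>
t=3: <C=(-3 + 1), E=∅, K=[if0 :: fun]>
t=4: <C=-3, E=∅, K=[addR :: if0 :: fun]>
t=5: <C=1, E=∅, K=[addL(-3) :: if0 :: fun]>
t=6: <C=(let w = -1 in w), E=∅, K=[fun]>
t=7: <C=-1, E=∅, K=[let w :: fun]>
t=8: <C=w, E={w↦-1}, K=[fun]>
t=9: <C=(z - (z - z)), E={z↦-1}, K=∅>
t=10: <C=z, E={z↦-1}, K=[subR]>
t=11: <C=(z - z), E={z↦-1}, K=[subL(-1)]>
t=12: <C=z, E={z↦-1}, K=[subR :: subL(-1)]>
t=13: <C=z, E={z↦-1}, K=[subL(-1) :: subL(-1)]>
→ final value -1

Answer: -1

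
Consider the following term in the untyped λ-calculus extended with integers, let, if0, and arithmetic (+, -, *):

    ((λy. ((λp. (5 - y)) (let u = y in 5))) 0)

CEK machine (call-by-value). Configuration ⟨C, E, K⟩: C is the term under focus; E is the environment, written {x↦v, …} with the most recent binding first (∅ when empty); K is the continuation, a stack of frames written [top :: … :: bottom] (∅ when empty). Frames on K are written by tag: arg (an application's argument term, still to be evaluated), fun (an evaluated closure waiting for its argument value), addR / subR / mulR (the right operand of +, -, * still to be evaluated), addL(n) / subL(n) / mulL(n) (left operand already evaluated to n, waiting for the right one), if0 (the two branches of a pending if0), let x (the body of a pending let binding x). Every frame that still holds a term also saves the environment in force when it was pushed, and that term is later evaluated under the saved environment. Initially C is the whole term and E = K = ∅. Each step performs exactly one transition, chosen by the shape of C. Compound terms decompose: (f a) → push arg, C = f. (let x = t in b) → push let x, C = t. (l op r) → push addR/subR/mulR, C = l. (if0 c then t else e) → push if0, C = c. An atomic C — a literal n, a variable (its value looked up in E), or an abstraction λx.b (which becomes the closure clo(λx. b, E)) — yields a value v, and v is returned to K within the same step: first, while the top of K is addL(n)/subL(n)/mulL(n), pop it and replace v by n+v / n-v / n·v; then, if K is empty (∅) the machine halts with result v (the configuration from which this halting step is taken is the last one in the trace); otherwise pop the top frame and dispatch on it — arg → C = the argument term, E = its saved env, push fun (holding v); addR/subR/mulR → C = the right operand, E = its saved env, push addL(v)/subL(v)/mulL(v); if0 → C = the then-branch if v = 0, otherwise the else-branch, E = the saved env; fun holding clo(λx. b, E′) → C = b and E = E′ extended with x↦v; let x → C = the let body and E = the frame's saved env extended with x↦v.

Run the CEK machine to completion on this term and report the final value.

Answer: 5

Execution trace:
step 0: [C=((λy. ((λp. (5 - y)) (let u = y in 5))) 0) | E=∅ | K=∅]
step 1: [C=(λy. ((λp. (5 - y)) (let u = y in 5))) | E=∅ | K=[arg]]
step 2: [C=0 | E=∅ | K=[fun]]
step 3: [C=((λp. (5 - y)) (let u = y in 5)) | E={y↦0} | K=∅]
step 4: [C=(λp. (5 - y)) | E={y↦0} | K=[arg]]
step 5: [C=(let u = y in 5) | E={y↦0} | K=[fun]]
step 6: [C=y | E={y↦0} | K=[let u :: fun]]
step 7: [C=5 | E={u↦0, y↦0} | K=[fun]]
step 8: [C=(5 - y) | E={p↦5, y↦0} | K=∅]
step 9: [C=5 | E={p↦5, y↦0} | K=[subR]]
step 10: [C=y | E={p↦5, y↦0} | K=[subL(5)]]
→ final value 5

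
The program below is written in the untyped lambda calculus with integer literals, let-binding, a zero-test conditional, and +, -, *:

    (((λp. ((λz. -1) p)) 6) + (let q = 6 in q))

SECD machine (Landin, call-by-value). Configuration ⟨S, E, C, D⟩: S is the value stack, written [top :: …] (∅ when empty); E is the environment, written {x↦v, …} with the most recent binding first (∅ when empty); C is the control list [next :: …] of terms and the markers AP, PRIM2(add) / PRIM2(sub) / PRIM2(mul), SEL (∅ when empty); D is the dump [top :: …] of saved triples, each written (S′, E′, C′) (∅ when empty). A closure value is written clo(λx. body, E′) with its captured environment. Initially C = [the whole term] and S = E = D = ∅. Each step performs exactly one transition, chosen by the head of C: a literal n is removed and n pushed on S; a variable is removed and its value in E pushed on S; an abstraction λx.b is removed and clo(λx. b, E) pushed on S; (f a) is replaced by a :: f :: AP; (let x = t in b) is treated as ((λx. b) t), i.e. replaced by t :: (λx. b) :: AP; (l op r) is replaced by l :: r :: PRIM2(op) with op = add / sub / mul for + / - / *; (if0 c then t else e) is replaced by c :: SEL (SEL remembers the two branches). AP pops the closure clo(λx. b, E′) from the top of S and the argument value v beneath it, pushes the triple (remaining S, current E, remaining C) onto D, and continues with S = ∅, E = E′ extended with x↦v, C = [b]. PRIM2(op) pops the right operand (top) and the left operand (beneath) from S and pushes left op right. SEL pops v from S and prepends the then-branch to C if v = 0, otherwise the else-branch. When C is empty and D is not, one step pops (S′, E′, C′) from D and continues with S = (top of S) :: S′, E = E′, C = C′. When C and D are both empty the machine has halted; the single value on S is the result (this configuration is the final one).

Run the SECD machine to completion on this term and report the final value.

Answer: 5

Machine steps:
t=0: [S=∅ | E=∅ | C=[(((λp. ((λz. -1) p)) 6) + (let q = 6 in q))] | D=∅]
t=1: [S=∅ | E=∅ | C=[((λp. ((λz. -1) p)) 6) :: (let q = 6 in q) :: PRIM2(add)] | D=∅]
t=2: [S=∅ | E=∅ | C=[6 :: (λp. ((λz. -1) p)) :: AP :: (let q = 6 in q) :: PRIM2(add)] | D=∅]
t=3: [S=[6] | E=∅ | C=[(λp. ((λz. -1) p)) :: AP :: (let q = 6 in q) :: PRIM2(add)] | D=∅]
t=4: [S=[clo(λp. ((λz. -1) p), ∅) :: 6] | E=∅ | C=[AP :: (let q = 6 in q) :: PRIM2(add)] | D=∅]
t=5: [S=∅ | E={p↦6} | C=[((λz. -1) p)] | D=[(∅, ∅, [(let q = 6 in q) :: PRIM2(add)])]]
t=6: [S=∅ | E={p↦6} | C=[p :: (λz. -1) :: AP] | D=[(∅, ∅, [(let q = 6 in q) :: PRIM2(add)])]]
t=7: [S=[6] | E={p↦6} | C=[(λz. -1) :: AP] | D=[(∅, ∅, [(let q = 6 in q) :: PRIM2(add)])]]
t=8: [S=[clo(λz. -1, {p↦6}) :: 6] | E={p↦6} | C=[AP] | D=[(∅, ∅, [(let q = 6 in q) :: PRIM2(add)])]]
t=9: [S=∅ | E={z↦6, p↦6} | C=[-1] | D=[(∅, {p↦6}, ∅) :: (∅, ∅, [(let q = 6 in q) :: PRIM2(add)])]]
t=10: [S=[-1] | E={z↦6, p↦6} | C=∅ | D=[(∅, {p↦6}, ∅) :: (∅, ∅, [(let q = 6 in q) :: PRIM2(add)])]]
t=11: [S=[-1] | E={p↦6} | C=∅ | D=[(∅, ∅, [(let q = 6 in q) :: PRIM2(add)])]]
t=12: [S=[-1] | E=∅ | C=[(let q = 6 in q) :: PRIM2(add)] | D=∅]
t=13: [S=[-1] | E=∅ | C=[6 :: (λq. q) :: AP :: PRIM2(add)] | D=∅]
t=14: [S=[6 :: -1] | E=∅ | C=[(λq. q) :: AP :: PRIM2(add)] | D=∅]
t=15: [S=[clo(λq. q, ∅) :: 6 :: -1] | E=∅ | C=[AP :: PRIM2(add)] | D=∅]
t=16: [S=∅ | E={q↦6} | C=[q] | D=[([-1], ∅, [PRIM2(add)])]]
t=17: [S=[6] | E={q↦6} | C=∅ | D=[([-1], ∅, [PRIM2(add)])]]
t=18: [S=[6 :: -1] | E=∅ | C=[PRIM2(add)] | D=∅]
t=19: [S=[5] | E=∅ | C=∅ | D=∅]
→ final value 5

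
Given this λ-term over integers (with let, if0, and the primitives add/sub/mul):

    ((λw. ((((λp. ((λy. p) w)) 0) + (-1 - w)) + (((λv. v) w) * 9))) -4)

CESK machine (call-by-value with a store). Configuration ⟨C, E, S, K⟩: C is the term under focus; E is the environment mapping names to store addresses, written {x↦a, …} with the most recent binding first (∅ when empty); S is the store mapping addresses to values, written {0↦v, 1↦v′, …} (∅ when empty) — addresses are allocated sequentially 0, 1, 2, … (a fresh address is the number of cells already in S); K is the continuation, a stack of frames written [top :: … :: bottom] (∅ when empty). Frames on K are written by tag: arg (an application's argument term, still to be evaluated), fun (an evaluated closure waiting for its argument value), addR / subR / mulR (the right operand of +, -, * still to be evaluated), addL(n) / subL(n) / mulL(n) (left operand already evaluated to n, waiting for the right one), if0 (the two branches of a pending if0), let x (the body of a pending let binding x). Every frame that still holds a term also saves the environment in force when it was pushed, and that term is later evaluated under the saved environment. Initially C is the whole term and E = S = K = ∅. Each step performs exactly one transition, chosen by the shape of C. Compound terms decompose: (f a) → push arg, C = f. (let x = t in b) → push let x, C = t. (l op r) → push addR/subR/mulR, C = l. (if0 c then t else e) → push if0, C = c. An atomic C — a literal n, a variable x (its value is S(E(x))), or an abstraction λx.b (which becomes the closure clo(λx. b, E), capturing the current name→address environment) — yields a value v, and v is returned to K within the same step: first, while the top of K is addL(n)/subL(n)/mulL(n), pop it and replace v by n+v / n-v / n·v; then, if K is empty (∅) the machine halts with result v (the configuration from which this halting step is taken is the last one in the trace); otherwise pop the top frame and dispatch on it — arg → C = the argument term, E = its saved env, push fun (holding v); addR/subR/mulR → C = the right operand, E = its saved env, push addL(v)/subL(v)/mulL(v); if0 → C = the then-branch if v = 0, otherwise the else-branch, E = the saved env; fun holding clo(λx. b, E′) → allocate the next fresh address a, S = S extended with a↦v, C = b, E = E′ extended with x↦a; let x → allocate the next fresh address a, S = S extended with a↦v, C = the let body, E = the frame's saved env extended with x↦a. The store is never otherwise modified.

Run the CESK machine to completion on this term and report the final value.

Answer: -33

Derivation:
t=0: ⟨C=((λw. ((((λp. ((λy. p) w)) 0) + (-1 - w)) + (((λv. v) w) * 9))) -4); E=∅; S=∅; K=∅⟩
t=1: ⟨C=(λw. ((((λp. ((λy. p) w)) 0) + (-1 - w)) + (((λv. v) w) * 9))); E=∅; S=∅; K=[arg]⟩
t=2: ⟨C=-4; E=∅; S=∅; K=[fun]⟩
t=3: ⟨C=((((λp. ((λy. p) w)) 0) + (-1 - w)) + (((λv. v) w) * 9)); E={w↦0}; S={0↦-4}; K=∅⟩
t=4: ⟨C=(((λp. ((λy. p) w)) 0) + (-1 - w)); E={w↦0}; S={0↦-4}; K=[addR]⟩
t=5: ⟨C=((λp. ((λy. p) w)) 0); E={w↦0}; S={0↦-4}; K=[addR :: addR]⟩
t=6: ⟨C=(λp. ((λy. p) w)); E={w↦0}; S={0↦-4}; K=[arg :: addR :: addR]⟩
t=7: ⟨C=0; E={w↦0}; S={0↦-4}; K=[fun :: addR :: addR]⟩
t=8: ⟨C=((λy. p) w); E={p↦1, w↦0}; S={0↦-4, 1↦0}; K=[addR :: addR]⟩
t=9: ⟨C=(λy. p); E={p↦1, w↦0}; S={0↦-4, 1↦0}; K=[arg :: addR :: addR]⟩
t=10: ⟨C=w; E={p↦1, w↦0}; S={0↦-4, 1↦0}; K=[fun :: addR :: addR]⟩
t=11: ⟨C=p; E={y↦2, p↦1, w↦0}; S={0↦-4, 1↦0, 2↦-4}; K=[addR :: addR]⟩
t=12: ⟨C=(-1 - w); E={w↦0}; S={0↦-4, 1↦0, 2↦-4}; K=[addL(0) :: addR]⟩
t=13: ⟨C=-1; E={w↦0}; S={0↦-4, 1↦0, 2↦-4}; K=[subR :: addL(0) :: addR]⟩
t=14: ⟨C=w; E={w↦0}; S={0↦-4, 1↦0, 2↦-4}; K=[subL(-1) :: addL(0) :: addR]⟩
t=15: ⟨C=(((λv. v) w) * 9); E={w↦0}; S={0↦-4, 1↦0, 2↦-4}; K=[addL(3)]⟩
t=16: ⟨C=((λv. v) w); E={w↦0}; S={0↦-4, 1↦0, 2↦-4}; K=[mulR :: addL(3)]⟩
t=17: ⟨C=(λv. v); E={w↦0}; S={0↦-4, 1↦0, 2↦-4}; K=[arg :: mulR :: addL(3)]⟩
t=18: ⟨C=w; E={w↦0}; S={0↦-4, 1↦0, 2↦-4}; K=[fun :: mulR :: addL(3)]⟩
t=19: ⟨C=v; E={v↦3, w↦0}; S={0↦-4, 1↦0, 2↦-4, 3↦-4}; K=[mulR :: addL(3)]⟩
t=20: ⟨C=9; E={w↦0}; S={0↦-4, 1↦0, 2↦-4, 3↦-4}; K=[mulL(-4) :: addL(3)]⟩
→ final value -33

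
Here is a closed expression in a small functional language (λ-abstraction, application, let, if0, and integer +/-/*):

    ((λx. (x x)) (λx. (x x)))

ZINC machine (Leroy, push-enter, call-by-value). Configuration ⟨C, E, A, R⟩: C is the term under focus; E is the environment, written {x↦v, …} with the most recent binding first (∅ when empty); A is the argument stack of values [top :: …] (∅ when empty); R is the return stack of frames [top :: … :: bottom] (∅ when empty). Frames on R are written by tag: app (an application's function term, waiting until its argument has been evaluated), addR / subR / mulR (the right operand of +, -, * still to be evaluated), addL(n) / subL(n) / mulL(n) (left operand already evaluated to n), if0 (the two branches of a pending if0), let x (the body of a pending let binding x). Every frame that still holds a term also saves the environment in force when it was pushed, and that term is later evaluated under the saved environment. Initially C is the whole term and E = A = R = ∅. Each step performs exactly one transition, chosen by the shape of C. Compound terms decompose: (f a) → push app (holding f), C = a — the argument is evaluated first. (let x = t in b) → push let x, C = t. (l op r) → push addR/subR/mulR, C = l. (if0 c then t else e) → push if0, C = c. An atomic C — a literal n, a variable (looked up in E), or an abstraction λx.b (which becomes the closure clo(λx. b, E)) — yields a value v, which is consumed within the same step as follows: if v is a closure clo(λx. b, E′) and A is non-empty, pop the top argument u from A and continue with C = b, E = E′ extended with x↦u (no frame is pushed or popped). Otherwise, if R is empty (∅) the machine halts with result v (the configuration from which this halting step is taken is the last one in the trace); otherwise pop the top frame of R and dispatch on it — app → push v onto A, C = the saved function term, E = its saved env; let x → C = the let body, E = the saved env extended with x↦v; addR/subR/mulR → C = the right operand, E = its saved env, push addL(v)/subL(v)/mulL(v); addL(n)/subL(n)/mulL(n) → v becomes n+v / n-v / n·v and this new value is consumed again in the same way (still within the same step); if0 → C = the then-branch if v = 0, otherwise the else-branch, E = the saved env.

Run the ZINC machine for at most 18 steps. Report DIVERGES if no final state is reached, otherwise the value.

[0] ⟨C=((λx. (x x)) (λx. (x x))); E=∅; A=∅; R=∅⟩
[1] ⟨C=(λx. (x x)); E=∅; A=∅; R=[app]⟩
[2] ⟨C=(λx. (x x)); E=∅; A=[clo(λx. (x x), ∅)]; R=∅⟩
[3] ⟨C=(x x); E={x↦clo(λx. (x x), ∅)}; A=∅; R=∅⟩
[4] ⟨C=x; E={x↦clo(λx. (x x), ∅)}; A=∅; R=[app]⟩
[5] ⟨C=x; E={x↦clo(λx. (x x), ∅)}; A=[clo(λx. (x x), ∅)]; R=∅⟩
… configuration repeats with period 3 (steps 3–5 recur indefinitely) …

Answer: DIVERGES (no final state within 18 steps)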